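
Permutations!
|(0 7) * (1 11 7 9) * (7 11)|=4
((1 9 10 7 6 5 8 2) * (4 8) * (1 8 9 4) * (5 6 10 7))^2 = ((1 4 9 7 10 5)(2 8))^2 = (1 9 10)(4 7 5)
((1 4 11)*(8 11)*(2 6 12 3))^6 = (1 8)(2 12)(3 6)(4 11)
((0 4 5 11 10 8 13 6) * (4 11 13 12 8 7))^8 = (13)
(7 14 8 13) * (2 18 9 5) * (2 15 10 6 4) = (2 18 9 5 15 10 6 4)(7 14 8 13) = [0, 1, 18, 3, 2, 15, 4, 14, 13, 5, 6, 11, 12, 7, 8, 10, 16, 17, 9]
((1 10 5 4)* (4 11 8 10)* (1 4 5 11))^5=((1 5)(8 10 11))^5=(1 5)(8 11 10)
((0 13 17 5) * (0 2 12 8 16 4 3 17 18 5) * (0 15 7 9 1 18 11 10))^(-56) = (1 17 8 18 15 16 5 7 4 2 9 3 12)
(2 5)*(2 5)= (5)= [0, 1, 2, 3, 4, 5]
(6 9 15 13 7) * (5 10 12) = (5 10 12)(6 9 15 13 7) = [0, 1, 2, 3, 4, 10, 9, 6, 8, 15, 12, 11, 5, 7, 14, 13]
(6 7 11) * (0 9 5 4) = (0 9 5 4)(6 7 11) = [9, 1, 2, 3, 0, 4, 7, 11, 8, 5, 10, 6]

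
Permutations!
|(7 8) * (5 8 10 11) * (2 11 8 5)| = |(2 11)(7 10 8)| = 6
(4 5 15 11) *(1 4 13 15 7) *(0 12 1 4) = (0 12 1)(4 5 7)(11 13 15) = [12, 0, 2, 3, 5, 7, 6, 4, 8, 9, 10, 13, 1, 15, 14, 11]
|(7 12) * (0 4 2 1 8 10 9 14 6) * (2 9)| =20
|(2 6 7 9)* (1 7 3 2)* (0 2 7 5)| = 8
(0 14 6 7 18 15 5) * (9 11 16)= (0 14 6 7 18 15 5)(9 11 16)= [14, 1, 2, 3, 4, 0, 7, 18, 8, 11, 10, 16, 12, 13, 6, 5, 9, 17, 15]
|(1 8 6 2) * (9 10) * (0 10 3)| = |(0 10 9 3)(1 8 6 2)| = 4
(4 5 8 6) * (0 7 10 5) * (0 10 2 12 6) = [7, 1, 12, 3, 10, 8, 4, 2, 0, 9, 5, 11, 6] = (0 7 2 12 6 4 10 5 8)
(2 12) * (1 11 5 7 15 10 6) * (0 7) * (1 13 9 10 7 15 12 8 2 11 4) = (0 15 7 12 11 5)(1 4)(2 8)(6 13 9 10) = [15, 4, 8, 3, 1, 0, 13, 12, 2, 10, 6, 5, 11, 9, 14, 7]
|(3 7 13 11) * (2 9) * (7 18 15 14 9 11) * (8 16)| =14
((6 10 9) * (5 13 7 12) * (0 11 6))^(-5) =((0 11 6 10 9)(5 13 7 12))^(-5) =(5 12 7 13)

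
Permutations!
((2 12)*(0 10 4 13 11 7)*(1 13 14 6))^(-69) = ((0 10 4 14 6 1 13 11 7)(2 12))^(-69) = (0 14 13)(1 7 4)(2 12)(6 11 10)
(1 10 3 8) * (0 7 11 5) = (0 7 11 5)(1 10 3 8) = [7, 10, 2, 8, 4, 0, 6, 11, 1, 9, 3, 5]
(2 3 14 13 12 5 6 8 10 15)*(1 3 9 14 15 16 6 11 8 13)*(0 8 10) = (0 8)(1 3 15 2 9 14)(5 11 10 16 6 13 12) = [8, 3, 9, 15, 4, 11, 13, 7, 0, 14, 16, 10, 5, 12, 1, 2, 6]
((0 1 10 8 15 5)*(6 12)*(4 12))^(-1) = ((0 1 10 8 15 5)(4 12 6))^(-1) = (0 5 15 8 10 1)(4 6 12)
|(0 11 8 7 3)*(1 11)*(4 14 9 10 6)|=|(0 1 11 8 7 3)(4 14 9 10 6)|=30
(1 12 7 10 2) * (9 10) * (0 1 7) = (0 1 12)(2 7 9 10) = [1, 12, 7, 3, 4, 5, 6, 9, 8, 10, 2, 11, 0]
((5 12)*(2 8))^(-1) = ((2 8)(5 12))^(-1) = (2 8)(5 12)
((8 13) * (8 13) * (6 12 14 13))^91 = (6 13 14 12)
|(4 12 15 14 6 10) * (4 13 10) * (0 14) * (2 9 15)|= 8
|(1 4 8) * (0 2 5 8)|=|(0 2 5 8 1 4)|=6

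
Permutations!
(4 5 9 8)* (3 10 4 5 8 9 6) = (3 10 4 8 5 6) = [0, 1, 2, 10, 8, 6, 3, 7, 5, 9, 4]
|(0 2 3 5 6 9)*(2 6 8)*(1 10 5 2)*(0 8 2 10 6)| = 4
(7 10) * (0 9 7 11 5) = (0 9 7 10 11 5) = [9, 1, 2, 3, 4, 0, 6, 10, 8, 7, 11, 5]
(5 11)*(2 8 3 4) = (2 8 3 4)(5 11) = [0, 1, 8, 4, 2, 11, 6, 7, 3, 9, 10, 5]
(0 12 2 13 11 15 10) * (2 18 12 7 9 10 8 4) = (0 7 9 10)(2 13 11 15 8 4)(12 18) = [7, 1, 13, 3, 2, 5, 6, 9, 4, 10, 0, 15, 18, 11, 14, 8, 16, 17, 12]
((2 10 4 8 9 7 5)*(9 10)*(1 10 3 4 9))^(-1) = (1 2 5 7 9 10)(3 8 4) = ((1 10 9 7 5 2)(3 4 8))^(-1)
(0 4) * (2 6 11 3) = [4, 1, 6, 2, 0, 5, 11, 7, 8, 9, 10, 3] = (0 4)(2 6 11 3)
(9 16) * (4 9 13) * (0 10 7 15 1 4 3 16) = [10, 4, 2, 16, 9, 5, 6, 15, 8, 0, 7, 11, 12, 3, 14, 1, 13] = (0 10 7 15 1 4 9)(3 16 13)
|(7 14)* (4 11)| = 2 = |(4 11)(7 14)|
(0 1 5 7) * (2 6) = (0 1 5 7)(2 6) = [1, 5, 6, 3, 4, 7, 2, 0]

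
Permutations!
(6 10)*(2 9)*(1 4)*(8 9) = [0, 4, 8, 3, 1, 5, 10, 7, 9, 2, 6] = (1 4)(2 8 9)(6 10)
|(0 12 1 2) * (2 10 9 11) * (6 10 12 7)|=14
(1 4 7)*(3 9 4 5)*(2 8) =(1 5 3 9 4 7)(2 8) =[0, 5, 8, 9, 7, 3, 6, 1, 2, 4]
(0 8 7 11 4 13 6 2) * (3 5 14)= (0 8 7 11 4 13 6 2)(3 5 14)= [8, 1, 0, 5, 13, 14, 2, 11, 7, 9, 10, 4, 12, 6, 3]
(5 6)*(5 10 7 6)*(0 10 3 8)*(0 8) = (0 10 7 6 3) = [10, 1, 2, 0, 4, 5, 3, 6, 8, 9, 7]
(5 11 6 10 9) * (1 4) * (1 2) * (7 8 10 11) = (1 4 2)(5 7 8 10 9)(6 11) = [0, 4, 1, 3, 2, 7, 11, 8, 10, 5, 9, 6]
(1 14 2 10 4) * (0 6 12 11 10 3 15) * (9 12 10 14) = (0 6 10 4 1 9 12 11 14 2 3 15) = [6, 9, 3, 15, 1, 5, 10, 7, 8, 12, 4, 14, 11, 13, 2, 0]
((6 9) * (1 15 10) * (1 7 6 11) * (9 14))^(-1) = (1 11 9 14 6 7 10 15)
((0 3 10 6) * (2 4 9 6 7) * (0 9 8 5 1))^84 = (0 7 8)(1 10 4)(2 5 3)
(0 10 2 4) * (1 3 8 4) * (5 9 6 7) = (0 10 2 1 3 8 4)(5 9 6 7) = [10, 3, 1, 8, 0, 9, 7, 5, 4, 6, 2]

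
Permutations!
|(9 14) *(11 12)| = 2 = |(9 14)(11 12)|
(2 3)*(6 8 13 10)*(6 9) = (2 3)(6 8 13 10 9) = [0, 1, 3, 2, 4, 5, 8, 7, 13, 6, 9, 11, 12, 10]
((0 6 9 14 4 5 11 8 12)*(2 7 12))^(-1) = ((0 6 9 14 4 5 11 8 2 7 12))^(-1) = (0 12 7 2 8 11 5 4 14 9 6)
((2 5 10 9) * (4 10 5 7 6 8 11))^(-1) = ((2 7 6 8 11 4 10 9))^(-1) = (2 9 10 4 11 8 6 7)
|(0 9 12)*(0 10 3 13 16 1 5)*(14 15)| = 18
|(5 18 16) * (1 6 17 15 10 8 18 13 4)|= 11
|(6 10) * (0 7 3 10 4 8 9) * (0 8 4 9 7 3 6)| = 12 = |(0 3 10)(6 9 8 7)|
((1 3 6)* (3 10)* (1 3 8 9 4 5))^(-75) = ((1 10 8 9 4 5)(3 6))^(-75) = (1 9)(3 6)(4 10)(5 8)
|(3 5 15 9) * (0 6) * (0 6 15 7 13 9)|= 10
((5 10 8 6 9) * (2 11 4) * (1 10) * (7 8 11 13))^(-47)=(1 6 13 11 5 8 2 10 9 7 4)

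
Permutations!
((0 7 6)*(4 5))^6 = (7)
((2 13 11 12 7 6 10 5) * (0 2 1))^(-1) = (0 1 5 10 6 7 12 11 13 2)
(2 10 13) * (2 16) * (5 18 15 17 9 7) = (2 10 13 16)(5 18 15 17 9 7) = [0, 1, 10, 3, 4, 18, 6, 5, 8, 7, 13, 11, 12, 16, 14, 17, 2, 9, 15]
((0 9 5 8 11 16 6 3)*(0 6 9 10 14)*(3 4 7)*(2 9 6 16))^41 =(0 14 10)(2 9 5 8 11)(3 16 6 4 7)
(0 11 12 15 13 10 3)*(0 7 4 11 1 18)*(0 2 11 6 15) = (0 1 18 2 11 12)(3 7 4 6 15 13 10) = [1, 18, 11, 7, 6, 5, 15, 4, 8, 9, 3, 12, 0, 10, 14, 13, 16, 17, 2]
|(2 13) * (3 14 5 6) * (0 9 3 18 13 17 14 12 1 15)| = 42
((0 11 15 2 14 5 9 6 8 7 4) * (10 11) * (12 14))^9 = (0 6 12 10 8 14 11 7 5 15 4 9 2)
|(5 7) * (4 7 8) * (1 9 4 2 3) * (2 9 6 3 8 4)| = |(1 6 3)(2 8 9)(4 7 5)| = 3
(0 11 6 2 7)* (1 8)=[11, 8, 7, 3, 4, 5, 2, 0, 1, 9, 10, 6]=(0 11 6 2 7)(1 8)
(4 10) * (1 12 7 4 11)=(1 12 7 4 10 11)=[0, 12, 2, 3, 10, 5, 6, 4, 8, 9, 11, 1, 7]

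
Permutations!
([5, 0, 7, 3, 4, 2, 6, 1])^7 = [2, 5, 1, 3, 4, 7, 6, 0]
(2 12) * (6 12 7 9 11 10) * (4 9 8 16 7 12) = (2 12)(4 9 11 10 6)(7 8 16) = [0, 1, 12, 3, 9, 5, 4, 8, 16, 11, 6, 10, 2, 13, 14, 15, 7]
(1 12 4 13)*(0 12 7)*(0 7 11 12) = (1 11 12 4 13) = [0, 11, 2, 3, 13, 5, 6, 7, 8, 9, 10, 12, 4, 1]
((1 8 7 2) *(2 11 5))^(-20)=((1 8 7 11 5 2))^(-20)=(1 5 7)(2 11 8)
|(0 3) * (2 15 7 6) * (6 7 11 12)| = 10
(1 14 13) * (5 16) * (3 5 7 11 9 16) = (1 14 13)(3 5)(7 11 9 16) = [0, 14, 2, 5, 4, 3, 6, 11, 8, 16, 10, 9, 12, 1, 13, 15, 7]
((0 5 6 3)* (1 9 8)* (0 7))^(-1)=((0 5 6 3 7)(1 9 8))^(-1)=(0 7 3 6 5)(1 8 9)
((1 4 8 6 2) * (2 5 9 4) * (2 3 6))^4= (1 9)(2 5)(3 4)(6 8)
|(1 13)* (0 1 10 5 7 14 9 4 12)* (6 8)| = 10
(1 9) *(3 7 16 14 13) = (1 9)(3 7 16 14 13) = [0, 9, 2, 7, 4, 5, 6, 16, 8, 1, 10, 11, 12, 3, 13, 15, 14]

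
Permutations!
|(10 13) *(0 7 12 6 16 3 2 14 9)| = 18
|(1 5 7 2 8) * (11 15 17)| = |(1 5 7 2 8)(11 15 17)| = 15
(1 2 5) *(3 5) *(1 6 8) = (1 2 3 5 6 8) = [0, 2, 3, 5, 4, 6, 8, 7, 1]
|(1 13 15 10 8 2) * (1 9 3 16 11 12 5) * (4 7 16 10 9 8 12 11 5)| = 22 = |(1 13 15 9 3 10 12 4 7 16 5)(2 8)|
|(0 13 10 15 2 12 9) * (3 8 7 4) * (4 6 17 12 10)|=30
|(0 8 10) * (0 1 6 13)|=6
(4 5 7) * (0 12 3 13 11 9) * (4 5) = [12, 1, 2, 13, 4, 7, 6, 5, 8, 0, 10, 9, 3, 11] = (0 12 3 13 11 9)(5 7)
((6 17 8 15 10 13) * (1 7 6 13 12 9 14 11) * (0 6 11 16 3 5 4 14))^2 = ((0 6 17 8 15 10 12 9)(1 7 11)(3 5 4 14 16))^2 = (0 17 15 12)(1 11 7)(3 4 16 5 14)(6 8 10 9)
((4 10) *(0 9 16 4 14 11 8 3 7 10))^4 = ((0 9 16 4)(3 7 10 14 11 8))^4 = (16)(3 11 10)(7 8 14)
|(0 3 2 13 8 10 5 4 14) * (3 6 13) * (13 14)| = |(0 6 14)(2 3)(4 13 8 10 5)| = 30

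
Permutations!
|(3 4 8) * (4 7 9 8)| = |(3 7 9 8)| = 4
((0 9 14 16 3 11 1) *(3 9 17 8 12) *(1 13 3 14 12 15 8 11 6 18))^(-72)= (18)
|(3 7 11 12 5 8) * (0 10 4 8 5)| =8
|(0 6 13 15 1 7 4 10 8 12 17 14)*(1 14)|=|(0 6 13 15 14)(1 7 4 10 8 12 17)|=35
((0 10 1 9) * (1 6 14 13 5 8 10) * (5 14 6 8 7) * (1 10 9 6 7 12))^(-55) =(0 10 8 9)(13 14)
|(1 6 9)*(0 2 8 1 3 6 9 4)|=8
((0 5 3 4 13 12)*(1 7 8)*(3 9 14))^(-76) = ((0 5 9 14 3 4 13 12)(1 7 8))^(-76) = (0 3)(1 8 7)(4 5)(9 13)(12 14)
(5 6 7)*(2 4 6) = (2 4 6 7 5) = [0, 1, 4, 3, 6, 2, 7, 5]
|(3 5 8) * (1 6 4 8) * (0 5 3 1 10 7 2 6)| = 9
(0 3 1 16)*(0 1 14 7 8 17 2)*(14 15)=[3, 16, 0, 15, 4, 5, 6, 8, 17, 9, 10, 11, 12, 13, 7, 14, 1, 2]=(0 3 15 14 7 8 17 2)(1 16)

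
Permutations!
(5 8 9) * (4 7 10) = (4 7 10)(5 8 9) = [0, 1, 2, 3, 7, 8, 6, 10, 9, 5, 4]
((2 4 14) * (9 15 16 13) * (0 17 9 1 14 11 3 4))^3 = ((0 17 9 15 16 13 1 14 2)(3 4 11))^3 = (0 15 1)(2 9 13)(14 17 16)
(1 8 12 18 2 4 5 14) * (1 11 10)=(1 8 12 18 2 4 5 14 11 10)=[0, 8, 4, 3, 5, 14, 6, 7, 12, 9, 1, 10, 18, 13, 11, 15, 16, 17, 2]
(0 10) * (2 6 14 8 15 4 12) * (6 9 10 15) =(0 15 4 12 2 9 10)(6 14 8) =[15, 1, 9, 3, 12, 5, 14, 7, 6, 10, 0, 11, 2, 13, 8, 4]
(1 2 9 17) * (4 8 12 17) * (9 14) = (1 2 14 9 4 8 12 17) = [0, 2, 14, 3, 8, 5, 6, 7, 12, 4, 10, 11, 17, 13, 9, 15, 16, 1]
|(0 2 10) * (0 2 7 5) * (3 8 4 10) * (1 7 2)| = |(0 2 3 8 4 10 1 7 5)| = 9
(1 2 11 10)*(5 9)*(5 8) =(1 2 11 10)(5 9 8) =[0, 2, 11, 3, 4, 9, 6, 7, 5, 8, 1, 10]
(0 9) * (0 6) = (0 9 6) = [9, 1, 2, 3, 4, 5, 0, 7, 8, 6]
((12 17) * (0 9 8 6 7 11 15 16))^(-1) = (0 16 15 11 7 6 8 9)(12 17)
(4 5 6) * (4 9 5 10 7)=(4 10 7)(5 6 9)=[0, 1, 2, 3, 10, 6, 9, 4, 8, 5, 7]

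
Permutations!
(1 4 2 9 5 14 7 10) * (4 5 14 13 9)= (1 5 13 9 14 7 10)(2 4)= [0, 5, 4, 3, 2, 13, 6, 10, 8, 14, 1, 11, 12, 9, 7]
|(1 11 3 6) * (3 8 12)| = 6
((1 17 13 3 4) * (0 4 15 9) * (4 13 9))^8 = (17)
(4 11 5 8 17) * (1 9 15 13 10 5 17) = [0, 9, 2, 3, 11, 8, 6, 7, 1, 15, 5, 17, 12, 10, 14, 13, 16, 4] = (1 9 15 13 10 5 8)(4 11 17)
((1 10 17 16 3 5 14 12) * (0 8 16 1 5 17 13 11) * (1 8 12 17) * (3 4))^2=((0 12 5 14 17 8 16 4 3 1 10 13 11))^2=(0 5 17 16 3 10 11 12 14 8 4 1 13)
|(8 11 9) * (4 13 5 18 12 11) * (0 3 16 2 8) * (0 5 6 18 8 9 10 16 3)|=|(2 9 5 8 4 13 6 18 12 11 10 16)|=12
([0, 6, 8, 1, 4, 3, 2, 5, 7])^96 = [0, 5, 1, 7, 4, 8, 3, 2, 6]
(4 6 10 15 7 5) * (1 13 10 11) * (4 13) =(1 4 6 11)(5 13 10 15 7) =[0, 4, 2, 3, 6, 13, 11, 5, 8, 9, 15, 1, 12, 10, 14, 7]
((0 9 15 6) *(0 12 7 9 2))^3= ((0 2)(6 12 7 9 15))^3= (0 2)(6 9 12 15 7)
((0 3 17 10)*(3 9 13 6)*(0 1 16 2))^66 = ((0 9 13 6 3 17 10 1 16 2))^66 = (0 10 13 16 3)(1 6 2 17 9)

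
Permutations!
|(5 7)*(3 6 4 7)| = |(3 6 4 7 5)| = 5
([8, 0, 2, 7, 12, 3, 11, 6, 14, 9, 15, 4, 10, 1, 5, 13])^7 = [11, 6, 2, 15, 8, 10, 1, 13, 4, 9, 5, 0, 14, 7, 12, 3]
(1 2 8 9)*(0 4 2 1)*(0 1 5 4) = [0, 5, 8, 3, 2, 4, 6, 7, 9, 1] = (1 5 4 2 8 9)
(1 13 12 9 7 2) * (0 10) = (0 10)(1 13 12 9 7 2) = [10, 13, 1, 3, 4, 5, 6, 2, 8, 7, 0, 11, 9, 12]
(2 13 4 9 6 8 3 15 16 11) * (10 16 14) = (2 13 4 9 6 8 3 15 14 10 16 11) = [0, 1, 13, 15, 9, 5, 8, 7, 3, 6, 16, 2, 12, 4, 10, 14, 11]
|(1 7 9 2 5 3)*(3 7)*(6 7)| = 10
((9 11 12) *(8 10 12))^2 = (8 12 11 10 9)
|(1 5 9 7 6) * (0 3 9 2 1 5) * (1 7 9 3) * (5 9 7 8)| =|(0 1)(2 8 5)(6 9 7)| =6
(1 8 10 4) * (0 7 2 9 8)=(0 7 2 9 8 10 4 1)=[7, 0, 9, 3, 1, 5, 6, 2, 10, 8, 4]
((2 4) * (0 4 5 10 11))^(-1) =((0 4 2 5 10 11))^(-1) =(0 11 10 5 2 4)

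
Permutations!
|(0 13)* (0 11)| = |(0 13 11)| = 3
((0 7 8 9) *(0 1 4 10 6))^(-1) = ((0 7 8 9 1 4 10 6))^(-1) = (0 6 10 4 1 9 8 7)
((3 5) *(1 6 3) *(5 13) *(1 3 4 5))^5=(1 13 3 5 4 6)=((1 6 4 5 3 13))^5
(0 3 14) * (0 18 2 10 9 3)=(2 10 9 3 14 18)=[0, 1, 10, 14, 4, 5, 6, 7, 8, 3, 9, 11, 12, 13, 18, 15, 16, 17, 2]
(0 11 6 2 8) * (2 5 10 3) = [11, 1, 8, 2, 4, 10, 5, 7, 0, 9, 3, 6] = (0 11 6 5 10 3 2 8)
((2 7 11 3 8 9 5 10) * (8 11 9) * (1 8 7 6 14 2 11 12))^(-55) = (1 12 3 11 10 5 9 7 8)(2 14 6) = ((1 8 7 9 5 10 11 3 12)(2 6 14))^(-55)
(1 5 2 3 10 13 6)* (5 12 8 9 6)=(1 12 8 9 6)(2 3 10 13 5)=[0, 12, 3, 10, 4, 2, 1, 7, 9, 6, 13, 11, 8, 5]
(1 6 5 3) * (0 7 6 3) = (0 7 6 5)(1 3) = [7, 3, 2, 1, 4, 0, 5, 6]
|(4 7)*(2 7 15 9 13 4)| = 4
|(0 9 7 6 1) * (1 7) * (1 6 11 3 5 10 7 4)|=|(0 9 6 4 1)(3 5 10 7 11)|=5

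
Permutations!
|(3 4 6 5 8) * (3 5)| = 6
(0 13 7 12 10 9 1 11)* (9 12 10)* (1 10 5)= [13, 11, 2, 3, 4, 1, 6, 5, 8, 10, 12, 0, 9, 7]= (0 13 7 5 1 11)(9 10 12)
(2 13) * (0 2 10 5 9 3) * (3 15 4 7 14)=[2, 1, 13, 0, 7, 9, 6, 14, 8, 15, 5, 11, 12, 10, 3, 4]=(0 2 13 10 5 9 15 4 7 14 3)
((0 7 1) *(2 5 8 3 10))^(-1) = ((0 7 1)(2 5 8 3 10))^(-1) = (0 1 7)(2 10 3 8 5)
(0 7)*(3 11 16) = (0 7)(3 11 16) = [7, 1, 2, 11, 4, 5, 6, 0, 8, 9, 10, 16, 12, 13, 14, 15, 3]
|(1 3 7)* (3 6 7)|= |(1 6 7)|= 3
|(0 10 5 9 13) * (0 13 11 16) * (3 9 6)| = |(0 10 5 6 3 9 11 16)| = 8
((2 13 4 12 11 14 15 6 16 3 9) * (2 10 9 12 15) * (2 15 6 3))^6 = ((2 13 4 6 16)(3 12 11 14 15)(9 10))^6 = (2 13 4 6 16)(3 12 11 14 15)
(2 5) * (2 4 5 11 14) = (2 11 14)(4 5) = [0, 1, 11, 3, 5, 4, 6, 7, 8, 9, 10, 14, 12, 13, 2]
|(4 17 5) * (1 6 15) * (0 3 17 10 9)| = 21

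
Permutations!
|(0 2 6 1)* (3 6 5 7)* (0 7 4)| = 4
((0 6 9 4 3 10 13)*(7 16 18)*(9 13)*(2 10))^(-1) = ((0 6 13)(2 10 9 4 3)(7 16 18))^(-1) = (0 13 6)(2 3 4 9 10)(7 18 16)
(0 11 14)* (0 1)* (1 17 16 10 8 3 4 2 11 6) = [6, 0, 11, 4, 2, 5, 1, 7, 3, 9, 8, 14, 12, 13, 17, 15, 10, 16] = (0 6 1)(2 11 14 17 16 10 8 3 4)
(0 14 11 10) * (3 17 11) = (0 14 3 17 11 10) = [14, 1, 2, 17, 4, 5, 6, 7, 8, 9, 0, 10, 12, 13, 3, 15, 16, 11]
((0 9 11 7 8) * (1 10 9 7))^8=((0 7 8)(1 10 9 11))^8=(11)(0 8 7)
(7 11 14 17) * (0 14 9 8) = (0 14 17 7 11 9 8) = [14, 1, 2, 3, 4, 5, 6, 11, 0, 8, 10, 9, 12, 13, 17, 15, 16, 7]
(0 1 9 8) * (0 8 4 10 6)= [1, 9, 2, 3, 10, 5, 0, 7, 8, 4, 6]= (0 1 9 4 10 6)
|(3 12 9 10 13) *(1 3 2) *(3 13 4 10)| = 6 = |(1 13 2)(3 12 9)(4 10)|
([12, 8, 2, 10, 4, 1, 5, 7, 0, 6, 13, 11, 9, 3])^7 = (3 10 13)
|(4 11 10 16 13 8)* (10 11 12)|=6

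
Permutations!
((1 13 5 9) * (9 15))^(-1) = (1 9 15 5 13)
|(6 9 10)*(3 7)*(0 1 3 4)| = 15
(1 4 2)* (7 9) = (1 4 2)(7 9) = [0, 4, 1, 3, 2, 5, 6, 9, 8, 7]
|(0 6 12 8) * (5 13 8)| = 6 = |(0 6 12 5 13 8)|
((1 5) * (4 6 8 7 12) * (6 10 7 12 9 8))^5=((1 5)(4 10 7 9 8 12))^5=(1 5)(4 12 8 9 7 10)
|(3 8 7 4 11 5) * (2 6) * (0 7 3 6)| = |(0 7 4 11 5 6 2)(3 8)| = 14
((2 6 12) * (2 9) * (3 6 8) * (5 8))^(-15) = ((2 5 8 3 6 12 9))^(-15) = (2 9 12 6 3 8 5)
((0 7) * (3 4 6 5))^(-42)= (7)(3 6)(4 5)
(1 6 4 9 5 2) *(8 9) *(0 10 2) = (0 10 2 1 6 4 8 9 5) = [10, 6, 1, 3, 8, 0, 4, 7, 9, 5, 2]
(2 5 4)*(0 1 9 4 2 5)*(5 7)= (0 1 9 4 7 5 2)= [1, 9, 0, 3, 7, 2, 6, 5, 8, 4]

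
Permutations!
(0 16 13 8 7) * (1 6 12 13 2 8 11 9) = (0 16 2 8 7)(1 6 12 13 11 9) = [16, 6, 8, 3, 4, 5, 12, 0, 7, 1, 10, 9, 13, 11, 14, 15, 2]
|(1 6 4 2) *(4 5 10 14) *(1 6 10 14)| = |(1 10)(2 6 5 14 4)| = 10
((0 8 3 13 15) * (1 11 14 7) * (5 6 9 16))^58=(0 13 8 15 3)(1 14)(5 9)(6 16)(7 11)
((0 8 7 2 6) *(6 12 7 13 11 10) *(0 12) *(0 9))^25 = ((0 8 13 11 10 6 12 7 2 9))^25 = (0 6)(2 11)(7 13)(8 12)(9 10)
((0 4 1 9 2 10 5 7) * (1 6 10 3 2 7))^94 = ((0 4 6 10 5 1 9 7)(2 3))^94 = (0 9 5 6)(1 10 4 7)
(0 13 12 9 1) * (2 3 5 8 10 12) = (0 13 2 3 5 8 10 12 9 1) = [13, 0, 3, 5, 4, 8, 6, 7, 10, 1, 12, 11, 9, 2]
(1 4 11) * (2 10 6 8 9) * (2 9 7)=[0, 4, 10, 3, 11, 5, 8, 2, 7, 9, 6, 1]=(1 4 11)(2 10 6 8 7)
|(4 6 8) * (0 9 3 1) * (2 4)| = 4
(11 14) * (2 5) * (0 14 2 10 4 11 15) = (0 14 15)(2 5 10 4 11) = [14, 1, 5, 3, 11, 10, 6, 7, 8, 9, 4, 2, 12, 13, 15, 0]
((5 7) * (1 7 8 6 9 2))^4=((1 7 5 8 6 9 2))^4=(1 6 7 9 5 2 8)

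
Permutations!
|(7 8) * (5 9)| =|(5 9)(7 8)| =2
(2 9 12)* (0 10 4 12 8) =[10, 1, 9, 3, 12, 5, 6, 7, 0, 8, 4, 11, 2] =(0 10 4 12 2 9 8)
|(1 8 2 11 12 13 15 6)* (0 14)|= 8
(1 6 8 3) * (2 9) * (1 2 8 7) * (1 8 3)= (1 6 7 8)(2 9 3)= [0, 6, 9, 2, 4, 5, 7, 8, 1, 3]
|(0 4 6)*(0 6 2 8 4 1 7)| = 3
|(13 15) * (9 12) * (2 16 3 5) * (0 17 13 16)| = |(0 17 13 15 16 3 5 2)(9 12)| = 8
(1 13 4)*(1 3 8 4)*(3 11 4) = (1 13)(3 8)(4 11) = [0, 13, 2, 8, 11, 5, 6, 7, 3, 9, 10, 4, 12, 1]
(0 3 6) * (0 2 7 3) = (2 7 3 6) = [0, 1, 7, 6, 4, 5, 2, 3]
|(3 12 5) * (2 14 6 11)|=12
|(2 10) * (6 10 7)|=4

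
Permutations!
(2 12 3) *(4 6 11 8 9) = (2 12 3)(4 6 11 8 9) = [0, 1, 12, 2, 6, 5, 11, 7, 9, 4, 10, 8, 3]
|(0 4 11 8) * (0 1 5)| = |(0 4 11 8 1 5)| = 6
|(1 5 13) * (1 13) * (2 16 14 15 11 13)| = 6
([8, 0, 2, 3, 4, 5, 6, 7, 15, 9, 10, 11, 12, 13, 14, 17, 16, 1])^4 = (0 1 17 15 8)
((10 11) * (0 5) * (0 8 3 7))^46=((0 5 8 3 7)(10 11))^46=(11)(0 5 8 3 7)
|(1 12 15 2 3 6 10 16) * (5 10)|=9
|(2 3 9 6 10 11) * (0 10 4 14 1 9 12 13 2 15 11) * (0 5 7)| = |(0 10 5 7)(1 9 6 4 14)(2 3 12 13)(11 15)| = 20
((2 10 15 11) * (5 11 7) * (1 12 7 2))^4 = (1 11 5 7 12)(2 10 15)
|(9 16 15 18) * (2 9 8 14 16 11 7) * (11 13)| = |(2 9 13 11 7)(8 14 16 15 18)| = 5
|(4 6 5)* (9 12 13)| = 3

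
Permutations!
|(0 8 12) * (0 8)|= |(8 12)|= 2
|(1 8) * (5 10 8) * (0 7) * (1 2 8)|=6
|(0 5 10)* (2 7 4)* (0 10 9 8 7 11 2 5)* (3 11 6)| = |(2 6 3 11)(4 5 9 8 7)| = 20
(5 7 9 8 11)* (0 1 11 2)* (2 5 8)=(0 1 11 8 5 7 9 2)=[1, 11, 0, 3, 4, 7, 6, 9, 5, 2, 10, 8]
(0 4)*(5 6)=(0 4)(5 6)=[4, 1, 2, 3, 0, 6, 5]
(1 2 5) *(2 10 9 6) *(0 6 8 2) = (0 6)(1 10 9 8 2 5) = [6, 10, 5, 3, 4, 1, 0, 7, 2, 8, 9]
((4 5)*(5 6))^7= (4 6 5)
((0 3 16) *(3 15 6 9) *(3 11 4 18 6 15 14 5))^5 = ((0 14 5 3 16)(4 18 6 9 11))^5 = (18)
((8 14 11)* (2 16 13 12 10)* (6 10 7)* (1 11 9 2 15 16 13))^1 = ((1 11 8 14 9 2 13 12 7 6 10 15 16))^1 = (1 11 8 14 9 2 13 12 7 6 10 15 16)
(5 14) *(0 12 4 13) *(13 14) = [12, 1, 2, 3, 14, 13, 6, 7, 8, 9, 10, 11, 4, 0, 5] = (0 12 4 14 5 13)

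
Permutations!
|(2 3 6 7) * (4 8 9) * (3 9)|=|(2 9 4 8 3 6 7)|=7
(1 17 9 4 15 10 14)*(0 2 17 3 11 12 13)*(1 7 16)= [2, 3, 17, 11, 15, 5, 6, 16, 8, 4, 14, 12, 13, 0, 7, 10, 1, 9]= (0 2 17 9 4 15 10 14 7 16 1 3 11 12 13)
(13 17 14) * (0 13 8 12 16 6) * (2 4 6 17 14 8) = (0 13 14 2 4 6)(8 12 16 17) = [13, 1, 4, 3, 6, 5, 0, 7, 12, 9, 10, 11, 16, 14, 2, 15, 17, 8]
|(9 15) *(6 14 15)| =|(6 14 15 9)| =4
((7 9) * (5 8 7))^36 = (9)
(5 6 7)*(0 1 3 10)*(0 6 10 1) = (1 3)(5 10 6 7) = [0, 3, 2, 1, 4, 10, 7, 5, 8, 9, 6]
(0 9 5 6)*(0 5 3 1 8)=[9, 8, 2, 1, 4, 6, 5, 7, 0, 3]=(0 9 3 1 8)(5 6)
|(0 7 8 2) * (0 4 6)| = |(0 7 8 2 4 6)| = 6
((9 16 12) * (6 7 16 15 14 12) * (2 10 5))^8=(2 5 10)(6 16 7)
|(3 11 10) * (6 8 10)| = |(3 11 6 8 10)| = 5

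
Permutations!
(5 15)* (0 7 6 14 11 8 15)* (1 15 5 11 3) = (0 7 6 14 3 1 15 11 8 5) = [7, 15, 2, 1, 4, 0, 14, 6, 5, 9, 10, 8, 12, 13, 3, 11]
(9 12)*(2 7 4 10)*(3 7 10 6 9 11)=(2 10)(3 7 4 6 9 12 11)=[0, 1, 10, 7, 6, 5, 9, 4, 8, 12, 2, 3, 11]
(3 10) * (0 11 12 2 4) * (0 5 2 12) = [11, 1, 4, 10, 5, 2, 6, 7, 8, 9, 3, 0, 12] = (12)(0 11)(2 4 5)(3 10)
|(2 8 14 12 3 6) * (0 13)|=6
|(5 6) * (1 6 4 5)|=|(1 6)(4 5)|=2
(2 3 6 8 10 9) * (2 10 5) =(2 3 6 8 5)(9 10) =[0, 1, 3, 6, 4, 2, 8, 7, 5, 10, 9]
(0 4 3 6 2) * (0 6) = [4, 1, 6, 0, 3, 5, 2] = (0 4 3)(2 6)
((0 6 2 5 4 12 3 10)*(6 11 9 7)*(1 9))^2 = (0 1 7 2 4 3)(5 12 10 11 9 6)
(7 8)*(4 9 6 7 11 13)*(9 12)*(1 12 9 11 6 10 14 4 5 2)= (1 12 11 13 5 2)(4 9 10 14)(6 7 8)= [0, 12, 1, 3, 9, 2, 7, 8, 6, 10, 14, 13, 11, 5, 4]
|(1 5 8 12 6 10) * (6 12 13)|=6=|(1 5 8 13 6 10)|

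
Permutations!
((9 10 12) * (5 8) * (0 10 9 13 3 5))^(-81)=(0 13 8 12 5 10 3)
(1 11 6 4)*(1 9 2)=(1 11 6 4 9 2)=[0, 11, 1, 3, 9, 5, 4, 7, 8, 2, 10, 6]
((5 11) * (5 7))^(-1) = (5 7 11)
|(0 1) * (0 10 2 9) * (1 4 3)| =7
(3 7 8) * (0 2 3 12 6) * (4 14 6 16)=(0 2 3 7 8 12 16 4 14 6)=[2, 1, 3, 7, 14, 5, 0, 8, 12, 9, 10, 11, 16, 13, 6, 15, 4]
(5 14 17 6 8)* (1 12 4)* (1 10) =(1 12 4 10)(5 14 17 6 8) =[0, 12, 2, 3, 10, 14, 8, 7, 5, 9, 1, 11, 4, 13, 17, 15, 16, 6]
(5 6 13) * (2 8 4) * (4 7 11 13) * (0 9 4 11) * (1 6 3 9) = [1, 6, 8, 9, 2, 3, 11, 0, 7, 4, 10, 13, 12, 5] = (0 1 6 11 13 5 3 9 4 2 8 7)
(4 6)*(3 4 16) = [0, 1, 2, 4, 6, 5, 16, 7, 8, 9, 10, 11, 12, 13, 14, 15, 3] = (3 4 6 16)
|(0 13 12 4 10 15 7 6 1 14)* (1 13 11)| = |(0 11 1 14)(4 10 15 7 6 13 12)| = 28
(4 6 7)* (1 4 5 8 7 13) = (1 4 6 13)(5 8 7) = [0, 4, 2, 3, 6, 8, 13, 5, 7, 9, 10, 11, 12, 1]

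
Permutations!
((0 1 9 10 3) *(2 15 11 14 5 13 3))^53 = (0 13 14 15 10 1 3 5 11 2 9)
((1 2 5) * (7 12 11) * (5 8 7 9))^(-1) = (1 5 9 11 12 7 8 2)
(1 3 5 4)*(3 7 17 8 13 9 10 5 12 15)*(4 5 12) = (1 7 17 8 13 9 10 12 15 3 4) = [0, 7, 2, 4, 1, 5, 6, 17, 13, 10, 12, 11, 15, 9, 14, 3, 16, 8]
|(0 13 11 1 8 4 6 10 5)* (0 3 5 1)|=30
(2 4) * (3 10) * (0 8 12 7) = (0 8 12 7)(2 4)(3 10) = [8, 1, 4, 10, 2, 5, 6, 0, 12, 9, 3, 11, 7]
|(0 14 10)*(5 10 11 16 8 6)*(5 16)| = 15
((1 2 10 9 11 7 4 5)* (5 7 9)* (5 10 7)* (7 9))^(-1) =(1 5 4 7 11 9 2)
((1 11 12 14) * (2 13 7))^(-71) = (1 11 12 14)(2 13 7)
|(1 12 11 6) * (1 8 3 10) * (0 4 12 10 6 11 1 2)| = 6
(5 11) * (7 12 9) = (5 11)(7 12 9) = [0, 1, 2, 3, 4, 11, 6, 12, 8, 7, 10, 5, 9]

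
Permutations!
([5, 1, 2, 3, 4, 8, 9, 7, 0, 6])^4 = [5, 1, 2, 3, 4, 8, 6, 7, 0, 9]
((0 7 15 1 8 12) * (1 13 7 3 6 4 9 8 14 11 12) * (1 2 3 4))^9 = ((0 4 9 8 2 3 6 1 14 11 12)(7 15 13))^9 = (15)(0 11 1 3 8 4 12 14 6 2 9)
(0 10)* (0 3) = (0 10 3) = [10, 1, 2, 0, 4, 5, 6, 7, 8, 9, 3]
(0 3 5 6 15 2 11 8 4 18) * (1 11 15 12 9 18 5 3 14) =[14, 11, 15, 3, 5, 6, 12, 7, 4, 18, 10, 8, 9, 13, 1, 2, 16, 17, 0] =(0 14 1 11 8 4 5 6 12 9 18)(2 15)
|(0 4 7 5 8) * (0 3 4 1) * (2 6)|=10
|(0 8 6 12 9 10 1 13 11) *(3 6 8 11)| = |(0 11)(1 13 3 6 12 9 10)| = 14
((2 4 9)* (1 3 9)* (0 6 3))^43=((0 6 3 9 2 4 1))^43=(0 6 3 9 2 4 1)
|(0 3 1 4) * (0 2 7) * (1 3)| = 5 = |(0 1 4 2 7)|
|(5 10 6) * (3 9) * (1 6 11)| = 10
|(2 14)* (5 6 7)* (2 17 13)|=|(2 14 17 13)(5 6 7)|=12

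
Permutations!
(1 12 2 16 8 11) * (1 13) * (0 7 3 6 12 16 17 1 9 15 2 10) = (0 7 3 6 12 10)(1 16 8 11 13 9 15 2 17) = [7, 16, 17, 6, 4, 5, 12, 3, 11, 15, 0, 13, 10, 9, 14, 2, 8, 1]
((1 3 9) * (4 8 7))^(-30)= (9)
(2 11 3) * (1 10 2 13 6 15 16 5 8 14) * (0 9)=[9, 10, 11, 13, 4, 8, 15, 7, 14, 0, 2, 3, 12, 6, 1, 16, 5]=(0 9)(1 10 2 11 3 13 6 15 16 5 8 14)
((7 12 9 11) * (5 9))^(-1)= ((5 9 11 7 12))^(-1)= (5 12 7 11 9)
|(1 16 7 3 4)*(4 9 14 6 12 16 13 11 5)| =35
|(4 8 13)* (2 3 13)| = |(2 3 13 4 8)| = 5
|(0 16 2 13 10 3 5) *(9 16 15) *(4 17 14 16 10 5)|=12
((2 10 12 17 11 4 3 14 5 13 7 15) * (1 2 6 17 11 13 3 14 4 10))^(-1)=((1 2)(3 4 14 5)(6 17 13 7 15)(10 12 11))^(-1)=(1 2)(3 5 14 4)(6 15 7 13 17)(10 11 12)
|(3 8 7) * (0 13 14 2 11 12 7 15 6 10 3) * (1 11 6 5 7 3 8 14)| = 14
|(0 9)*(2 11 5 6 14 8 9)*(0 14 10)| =|(0 2 11 5 6 10)(8 9 14)| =6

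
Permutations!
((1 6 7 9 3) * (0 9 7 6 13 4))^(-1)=(0 4 13 1 3 9)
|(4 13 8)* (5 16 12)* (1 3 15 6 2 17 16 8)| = 12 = |(1 3 15 6 2 17 16 12 5 8 4 13)|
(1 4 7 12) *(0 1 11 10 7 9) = (0 1 4 9)(7 12 11 10) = [1, 4, 2, 3, 9, 5, 6, 12, 8, 0, 7, 10, 11]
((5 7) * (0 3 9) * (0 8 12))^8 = (0 8 3 12 9)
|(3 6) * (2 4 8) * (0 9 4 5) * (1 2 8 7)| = |(0 9 4 7 1 2 5)(3 6)| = 14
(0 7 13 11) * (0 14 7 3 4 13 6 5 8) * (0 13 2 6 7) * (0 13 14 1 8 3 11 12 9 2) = [11, 8, 6, 4, 0, 3, 5, 7, 14, 2, 10, 1, 9, 12, 13] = (0 11 1 8 14 13 12 9 2 6 5 3 4)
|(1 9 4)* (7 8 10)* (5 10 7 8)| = |(1 9 4)(5 10 8 7)| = 12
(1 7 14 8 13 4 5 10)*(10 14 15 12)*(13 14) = (1 7 15 12 10)(4 5 13)(8 14) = [0, 7, 2, 3, 5, 13, 6, 15, 14, 9, 1, 11, 10, 4, 8, 12]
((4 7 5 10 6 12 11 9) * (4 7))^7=(12)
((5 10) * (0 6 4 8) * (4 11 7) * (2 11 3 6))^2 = ((0 2 11 7 4 8)(3 6)(5 10))^2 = (0 11 4)(2 7 8)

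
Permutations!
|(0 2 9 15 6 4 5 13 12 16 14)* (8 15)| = 12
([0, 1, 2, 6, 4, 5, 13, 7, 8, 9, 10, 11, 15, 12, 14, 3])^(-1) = [0, 1, 2, 15, 4, 5, 3, 7, 8, 9, 10, 11, 13, 6, 14, 12]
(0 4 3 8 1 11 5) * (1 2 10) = (0 4 3 8 2 10 1 11 5) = [4, 11, 10, 8, 3, 0, 6, 7, 2, 9, 1, 5]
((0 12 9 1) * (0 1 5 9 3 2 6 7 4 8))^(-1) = (0 8 4 7 6 2 3 12)(5 9)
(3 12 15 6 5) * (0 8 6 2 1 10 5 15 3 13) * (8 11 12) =[11, 10, 1, 8, 4, 13, 15, 7, 6, 9, 5, 12, 3, 0, 14, 2] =(0 11 12 3 8 6 15 2 1 10 5 13)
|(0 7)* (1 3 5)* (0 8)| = 3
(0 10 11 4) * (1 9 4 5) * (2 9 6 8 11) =[10, 6, 9, 3, 0, 1, 8, 7, 11, 4, 2, 5] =(0 10 2 9 4)(1 6 8 11 5)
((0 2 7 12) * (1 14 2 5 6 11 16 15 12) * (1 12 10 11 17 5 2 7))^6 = ((0 2 1 14 7 12)(5 6 17)(10 11 16 15))^6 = (17)(10 16)(11 15)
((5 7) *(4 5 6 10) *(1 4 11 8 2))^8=(1 2 8 11 10 6 7 5 4)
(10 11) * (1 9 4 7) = (1 9 4 7)(10 11) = [0, 9, 2, 3, 7, 5, 6, 1, 8, 4, 11, 10]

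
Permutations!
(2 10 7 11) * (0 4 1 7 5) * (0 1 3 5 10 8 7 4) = (1 4 3 5)(2 8 7 11) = [0, 4, 8, 5, 3, 1, 6, 11, 7, 9, 10, 2]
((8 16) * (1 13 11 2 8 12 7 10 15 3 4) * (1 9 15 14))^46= ((1 13 11 2 8 16 12 7 10 14)(3 4 9 15))^46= (1 12 11 10 8)(2 14 16 13 7)(3 9)(4 15)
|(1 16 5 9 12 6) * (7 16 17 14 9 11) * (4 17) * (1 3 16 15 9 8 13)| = 18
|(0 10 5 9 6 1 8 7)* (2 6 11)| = 10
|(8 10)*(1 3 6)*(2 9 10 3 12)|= 8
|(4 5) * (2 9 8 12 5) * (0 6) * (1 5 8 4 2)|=|(0 6)(1 5 2 9 4)(8 12)|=10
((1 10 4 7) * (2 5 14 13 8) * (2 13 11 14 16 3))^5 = (1 10 4 7)(2 5 16 3)(8 13)(11 14)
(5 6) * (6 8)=[0, 1, 2, 3, 4, 8, 5, 7, 6]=(5 8 6)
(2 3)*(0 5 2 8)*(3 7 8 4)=(0 5 2 7 8)(3 4)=[5, 1, 7, 4, 3, 2, 6, 8, 0]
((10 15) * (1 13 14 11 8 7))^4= (15)(1 8 14)(7 11 13)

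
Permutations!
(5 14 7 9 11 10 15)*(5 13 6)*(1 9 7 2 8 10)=[0, 9, 8, 3, 4, 14, 5, 7, 10, 11, 15, 1, 12, 6, 2, 13]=(1 9 11)(2 8 10 15 13 6 5 14)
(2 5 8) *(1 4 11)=[0, 4, 5, 3, 11, 8, 6, 7, 2, 9, 10, 1]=(1 4 11)(2 5 8)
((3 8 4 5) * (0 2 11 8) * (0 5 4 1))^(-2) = (0 8 2 1 11)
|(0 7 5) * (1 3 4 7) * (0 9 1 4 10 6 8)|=10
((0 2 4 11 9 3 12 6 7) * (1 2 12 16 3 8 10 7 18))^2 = ((0 12 6 18 1 2 4 11 9 8 10 7)(3 16))^2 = (0 6 1 4 9 10)(2 11 8 7 12 18)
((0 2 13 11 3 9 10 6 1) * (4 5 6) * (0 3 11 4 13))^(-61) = (0 2)(1 10 5 3 13 6 9 4)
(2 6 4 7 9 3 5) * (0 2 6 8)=(0 2 8)(3 5 6 4 7 9)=[2, 1, 8, 5, 7, 6, 4, 9, 0, 3]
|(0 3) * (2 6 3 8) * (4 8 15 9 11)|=|(0 15 9 11 4 8 2 6 3)|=9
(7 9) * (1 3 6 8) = (1 3 6 8)(7 9) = [0, 3, 2, 6, 4, 5, 8, 9, 1, 7]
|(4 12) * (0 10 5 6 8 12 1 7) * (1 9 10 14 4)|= 11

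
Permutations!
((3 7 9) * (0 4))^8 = (3 9 7)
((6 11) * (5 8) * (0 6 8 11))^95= (0 6)(5 8 11)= ((0 6)(5 11 8))^95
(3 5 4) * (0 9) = (0 9)(3 5 4) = [9, 1, 2, 5, 3, 4, 6, 7, 8, 0]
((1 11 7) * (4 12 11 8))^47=(1 7 11 12 4 8)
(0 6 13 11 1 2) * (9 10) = [6, 2, 0, 3, 4, 5, 13, 7, 8, 10, 9, 1, 12, 11] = (0 6 13 11 1 2)(9 10)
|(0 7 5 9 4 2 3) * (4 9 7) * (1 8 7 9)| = |(0 4 2 3)(1 8 7 5 9)| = 20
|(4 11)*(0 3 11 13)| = |(0 3 11 4 13)| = 5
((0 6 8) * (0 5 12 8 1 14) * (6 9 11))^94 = ((0 9 11 6 1 14)(5 12 8))^94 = (0 1 11)(5 12 8)(6 9 14)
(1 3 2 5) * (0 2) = (0 2 5 1 3) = [2, 3, 5, 0, 4, 1]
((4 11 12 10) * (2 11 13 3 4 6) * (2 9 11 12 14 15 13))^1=((2 12 10 6 9 11 14 15 13 3 4))^1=(2 12 10 6 9 11 14 15 13 3 4)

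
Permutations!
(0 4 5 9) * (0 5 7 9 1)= [4, 0, 2, 3, 7, 1, 6, 9, 8, 5]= (0 4 7 9 5 1)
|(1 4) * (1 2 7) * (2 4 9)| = 4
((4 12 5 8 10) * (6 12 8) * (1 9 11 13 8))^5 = ((1 9 11 13 8 10 4)(5 6 12))^5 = (1 10 13 9 4 8 11)(5 12 6)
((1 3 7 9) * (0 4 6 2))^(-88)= ((0 4 6 2)(1 3 7 9))^(-88)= (9)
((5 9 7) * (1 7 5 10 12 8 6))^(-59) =(1 7 10 12 8 6)(5 9)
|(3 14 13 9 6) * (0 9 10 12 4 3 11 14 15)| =11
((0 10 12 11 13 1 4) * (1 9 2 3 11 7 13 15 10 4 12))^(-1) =((0 4)(1 12 7 13 9 2 3 11 15 10))^(-1) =(0 4)(1 10 15 11 3 2 9 13 7 12)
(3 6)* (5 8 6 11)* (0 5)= (0 5 8 6 3 11)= [5, 1, 2, 11, 4, 8, 3, 7, 6, 9, 10, 0]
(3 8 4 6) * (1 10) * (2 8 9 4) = (1 10)(2 8)(3 9 4 6) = [0, 10, 8, 9, 6, 5, 3, 7, 2, 4, 1]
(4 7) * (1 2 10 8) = (1 2 10 8)(4 7) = [0, 2, 10, 3, 7, 5, 6, 4, 1, 9, 8]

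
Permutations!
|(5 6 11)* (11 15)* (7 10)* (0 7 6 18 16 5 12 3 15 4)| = |(0 7 10 6 4)(3 15 11 12)(5 18 16)| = 60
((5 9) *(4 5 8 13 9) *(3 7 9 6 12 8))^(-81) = ((3 7 9)(4 5)(6 12 8 13))^(-81) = (4 5)(6 13 8 12)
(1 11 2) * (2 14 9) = (1 11 14 9 2) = [0, 11, 1, 3, 4, 5, 6, 7, 8, 2, 10, 14, 12, 13, 9]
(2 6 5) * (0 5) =[5, 1, 6, 3, 4, 2, 0] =(0 5 2 6)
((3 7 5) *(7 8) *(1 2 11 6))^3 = (1 6 11 2)(3 5 7 8)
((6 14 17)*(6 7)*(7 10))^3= (6 10 14 7 17)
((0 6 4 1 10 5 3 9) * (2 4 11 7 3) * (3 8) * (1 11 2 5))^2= (0 2 11 8 9 6 4 7 3)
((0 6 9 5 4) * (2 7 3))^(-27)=(0 5 6 4 9)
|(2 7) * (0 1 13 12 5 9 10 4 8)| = |(0 1 13 12 5 9 10 4 8)(2 7)| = 18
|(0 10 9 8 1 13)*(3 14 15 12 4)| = 30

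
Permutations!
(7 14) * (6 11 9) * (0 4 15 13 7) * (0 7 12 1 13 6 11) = (0 4 15 6)(1 13 12)(7 14)(9 11) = [4, 13, 2, 3, 15, 5, 0, 14, 8, 11, 10, 9, 1, 12, 7, 6]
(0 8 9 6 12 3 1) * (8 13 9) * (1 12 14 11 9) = (0 13 1)(3 12)(6 14 11 9) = [13, 0, 2, 12, 4, 5, 14, 7, 8, 6, 10, 9, 3, 1, 11]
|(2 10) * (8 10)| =3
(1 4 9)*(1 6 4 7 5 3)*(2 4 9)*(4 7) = (1 4 2 7 5 3)(6 9) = [0, 4, 7, 1, 2, 3, 9, 5, 8, 6]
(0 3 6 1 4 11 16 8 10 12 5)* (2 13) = (0 3 6 1 4 11 16 8 10 12 5)(2 13) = [3, 4, 13, 6, 11, 0, 1, 7, 10, 9, 12, 16, 5, 2, 14, 15, 8]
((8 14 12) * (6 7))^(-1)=(6 7)(8 12 14)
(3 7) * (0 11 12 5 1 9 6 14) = (0 11 12 5 1 9 6 14)(3 7) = [11, 9, 2, 7, 4, 1, 14, 3, 8, 6, 10, 12, 5, 13, 0]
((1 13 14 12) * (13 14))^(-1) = ((1 14 12))^(-1) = (1 12 14)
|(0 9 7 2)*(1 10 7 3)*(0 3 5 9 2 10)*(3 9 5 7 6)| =8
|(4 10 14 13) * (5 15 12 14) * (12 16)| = |(4 10 5 15 16 12 14 13)| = 8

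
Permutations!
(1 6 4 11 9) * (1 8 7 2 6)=(2 6 4 11 9 8 7)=[0, 1, 6, 3, 11, 5, 4, 2, 7, 8, 10, 9]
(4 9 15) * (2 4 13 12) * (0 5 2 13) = [5, 1, 4, 3, 9, 2, 6, 7, 8, 15, 10, 11, 13, 12, 14, 0] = (0 5 2 4 9 15)(12 13)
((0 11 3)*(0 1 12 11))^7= (1 3 11 12)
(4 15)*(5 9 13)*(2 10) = (2 10)(4 15)(5 9 13) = [0, 1, 10, 3, 15, 9, 6, 7, 8, 13, 2, 11, 12, 5, 14, 4]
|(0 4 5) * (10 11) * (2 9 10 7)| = 15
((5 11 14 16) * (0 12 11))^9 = ((0 12 11 14 16 5))^9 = (0 14)(5 11)(12 16)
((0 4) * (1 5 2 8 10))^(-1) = ((0 4)(1 5 2 8 10))^(-1) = (0 4)(1 10 8 2 5)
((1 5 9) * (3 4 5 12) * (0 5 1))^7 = ((0 5 9)(1 12 3 4))^7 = (0 5 9)(1 4 3 12)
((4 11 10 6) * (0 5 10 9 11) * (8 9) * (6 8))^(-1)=((0 5 10 8 9 11 6 4))^(-1)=(0 4 6 11 9 8 10 5)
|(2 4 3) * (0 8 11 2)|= 6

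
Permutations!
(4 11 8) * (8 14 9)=(4 11 14 9 8)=[0, 1, 2, 3, 11, 5, 6, 7, 4, 8, 10, 14, 12, 13, 9]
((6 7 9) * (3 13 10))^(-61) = ((3 13 10)(6 7 9))^(-61) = (3 10 13)(6 9 7)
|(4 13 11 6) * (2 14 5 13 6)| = 10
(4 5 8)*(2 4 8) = [0, 1, 4, 3, 5, 2, 6, 7, 8] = (8)(2 4 5)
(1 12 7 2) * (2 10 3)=[0, 12, 1, 2, 4, 5, 6, 10, 8, 9, 3, 11, 7]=(1 12 7 10 3 2)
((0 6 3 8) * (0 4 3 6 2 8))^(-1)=(0 3 4 8 2)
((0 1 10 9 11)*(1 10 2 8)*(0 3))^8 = (0 11 10 3 9)(1 8 2)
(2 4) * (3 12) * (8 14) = [0, 1, 4, 12, 2, 5, 6, 7, 14, 9, 10, 11, 3, 13, 8] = (2 4)(3 12)(8 14)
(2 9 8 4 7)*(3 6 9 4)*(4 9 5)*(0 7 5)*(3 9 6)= (0 7 2 6)(4 5)(8 9)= [7, 1, 6, 3, 5, 4, 0, 2, 9, 8]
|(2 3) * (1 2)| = |(1 2 3)| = 3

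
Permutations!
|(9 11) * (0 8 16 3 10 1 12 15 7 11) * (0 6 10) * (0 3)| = |(0 8 16)(1 12 15 7 11 9 6 10)| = 24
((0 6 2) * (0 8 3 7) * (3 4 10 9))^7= (0 3 10 8 6 7 9 4 2)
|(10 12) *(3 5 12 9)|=|(3 5 12 10 9)|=5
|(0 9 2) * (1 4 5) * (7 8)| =6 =|(0 9 2)(1 4 5)(7 8)|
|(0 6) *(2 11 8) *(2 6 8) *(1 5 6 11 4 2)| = |(0 8 11 1 5 6)(2 4)| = 6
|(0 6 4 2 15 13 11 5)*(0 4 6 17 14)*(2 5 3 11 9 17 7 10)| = 18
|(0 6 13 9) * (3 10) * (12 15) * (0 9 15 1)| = |(0 6 13 15 12 1)(3 10)| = 6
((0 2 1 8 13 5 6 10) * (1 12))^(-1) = ((0 2 12 1 8 13 5 6 10))^(-1) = (0 10 6 5 13 8 1 12 2)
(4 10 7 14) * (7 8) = (4 10 8 7 14) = [0, 1, 2, 3, 10, 5, 6, 14, 7, 9, 8, 11, 12, 13, 4]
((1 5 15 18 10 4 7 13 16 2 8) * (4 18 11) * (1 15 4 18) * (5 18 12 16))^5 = (1 10 18)(2 16 12 11 15 8)(4 7 13 5)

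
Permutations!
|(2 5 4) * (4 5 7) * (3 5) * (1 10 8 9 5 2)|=9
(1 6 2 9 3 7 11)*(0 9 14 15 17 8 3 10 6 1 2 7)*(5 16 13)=(0 9 10 6 7 11 2 14 15 17 8 3)(5 16 13)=[9, 1, 14, 0, 4, 16, 7, 11, 3, 10, 6, 2, 12, 5, 15, 17, 13, 8]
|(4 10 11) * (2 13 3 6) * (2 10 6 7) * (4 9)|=20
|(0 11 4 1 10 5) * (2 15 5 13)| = |(0 11 4 1 10 13 2 15 5)| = 9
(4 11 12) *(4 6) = [0, 1, 2, 3, 11, 5, 4, 7, 8, 9, 10, 12, 6] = (4 11 12 6)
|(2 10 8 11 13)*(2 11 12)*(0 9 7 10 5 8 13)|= |(0 9 7 10 13 11)(2 5 8 12)|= 12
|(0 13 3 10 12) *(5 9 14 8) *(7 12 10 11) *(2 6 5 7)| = |(0 13 3 11 2 6 5 9 14 8 7 12)| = 12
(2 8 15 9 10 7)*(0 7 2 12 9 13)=[7, 1, 8, 3, 4, 5, 6, 12, 15, 10, 2, 11, 9, 0, 14, 13]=(0 7 12 9 10 2 8 15 13)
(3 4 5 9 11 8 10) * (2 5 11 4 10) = (2 5 9 4 11 8)(3 10) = [0, 1, 5, 10, 11, 9, 6, 7, 2, 4, 3, 8]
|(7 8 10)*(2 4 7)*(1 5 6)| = |(1 5 6)(2 4 7 8 10)| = 15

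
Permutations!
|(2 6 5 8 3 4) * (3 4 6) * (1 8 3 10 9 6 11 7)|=11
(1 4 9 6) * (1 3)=(1 4 9 6 3)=[0, 4, 2, 1, 9, 5, 3, 7, 8, 6]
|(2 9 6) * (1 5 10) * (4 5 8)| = |(1 8 4 5 10)(2 9 6)| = 15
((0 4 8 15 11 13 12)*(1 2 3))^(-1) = (0 12 13 11 15 8 4)(1 3 2)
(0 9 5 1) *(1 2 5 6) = [9, 0, 5, 3, 4, 2, 1, 7, 8, 6] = (0 9 6 1)(2 5)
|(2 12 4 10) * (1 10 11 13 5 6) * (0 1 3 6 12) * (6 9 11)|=|(0 1 10 2)(3 9 11 13 5 12 4 6)|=8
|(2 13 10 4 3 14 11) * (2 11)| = 6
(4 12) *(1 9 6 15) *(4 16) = (1 9 6 15)(4 12 16) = [0, 9, 2, 3, 12, 5, 15, 7, 8, 6, 10, 11, 16, 13, 14, 1, 4]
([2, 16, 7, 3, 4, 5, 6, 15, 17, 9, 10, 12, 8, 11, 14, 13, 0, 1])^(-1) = [16, 17, 0, 3, 4, 5, 6, 2, 12, 9, 10, 13, 11, 15, 14, 7, 1, 8]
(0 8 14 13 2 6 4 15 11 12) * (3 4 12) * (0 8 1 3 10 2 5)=[1, 3, 6, 4, 15, 0, 12, 7, 14, 9, 2, 10, 8, 5, 13, 11]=(0 1 3 4 15 11 10 2 6 12 8 14 13 5)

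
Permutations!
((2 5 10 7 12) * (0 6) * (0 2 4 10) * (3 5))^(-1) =((0 6 2 3 5)(4 10 7 12))^(-1) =(0 5 3 2 6)(4 12 7 10)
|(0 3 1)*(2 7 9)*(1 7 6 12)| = |(0 3 7 9 2 6 12 1)| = 8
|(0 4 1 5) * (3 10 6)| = 12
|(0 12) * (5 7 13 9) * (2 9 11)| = |(0 12)(2 9 5 7 13 11)| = 6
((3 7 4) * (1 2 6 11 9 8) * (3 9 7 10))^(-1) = ((1 2 6 11 7 4 9 8)(3 10))^(-1) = (1 8 9 4 7 11 6 2)(3 10)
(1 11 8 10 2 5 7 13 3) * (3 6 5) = (1 11 8 10 2 3)(5 7 13 6) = [0, 11, 3, 1, 4, 7, 5, 13, 10, 9, 2, 8, 12, 6]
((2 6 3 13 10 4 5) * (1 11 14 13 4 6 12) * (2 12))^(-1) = (1 12 5 4 3 6 10 13 14 11)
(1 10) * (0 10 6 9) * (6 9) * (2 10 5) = [5, 9, 10, 3, 4, 2, 6, 7, 8, 0, 1] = (0 5 2 10 1 9)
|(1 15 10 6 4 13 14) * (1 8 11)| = |(1 15 10 6 4 13 14 8 11)| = 9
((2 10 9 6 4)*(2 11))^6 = (11)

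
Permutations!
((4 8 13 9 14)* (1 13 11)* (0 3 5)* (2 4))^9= ((0 3 5)(1 13 9 14 2 4 8 11))^9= (1 13 9 14 2 4 8 11)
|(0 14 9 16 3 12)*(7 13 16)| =8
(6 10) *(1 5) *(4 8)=(1 5)(4 8)(6 10)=[0, 5, 2, 3, 8, 1, 10, 7, 4, 9, 6]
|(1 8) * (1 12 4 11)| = 5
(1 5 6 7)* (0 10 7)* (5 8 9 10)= [5, 8, 2, 3, 4, 6, 0, 1, 9, 10, 7]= (0 5 6)(1 8 9 10 7)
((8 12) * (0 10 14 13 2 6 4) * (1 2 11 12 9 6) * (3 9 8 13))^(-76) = (0 10 14 3 9 6 4)(11 13 12)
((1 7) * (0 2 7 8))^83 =((0 2 7 1 8))^83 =(0 1 2 8 7)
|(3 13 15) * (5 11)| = 6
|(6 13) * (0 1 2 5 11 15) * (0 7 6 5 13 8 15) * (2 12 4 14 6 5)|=22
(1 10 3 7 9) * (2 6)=[0, 10, 6, 7, 4, 5, 2, 9, 8, 1, 3]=(1 10 3 7 9)(2 6)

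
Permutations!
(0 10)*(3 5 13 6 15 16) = [10, 1, 2, 5, 4, 13, 15, 7, 8, 9, 0, 11, 12, 6, 14, 16, 3] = (0 10)(3 5 13 6 15 16)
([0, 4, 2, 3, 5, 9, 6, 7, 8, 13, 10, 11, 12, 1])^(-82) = [0, 9, 2, 3, 13, 1, 6, 7, 8, 4, 10, 11, 12, 5]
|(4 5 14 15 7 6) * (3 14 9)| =8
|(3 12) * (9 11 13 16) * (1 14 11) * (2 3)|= 6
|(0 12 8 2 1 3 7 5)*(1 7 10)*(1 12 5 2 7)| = 14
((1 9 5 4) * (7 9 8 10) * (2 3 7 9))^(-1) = (1 4 5 9 10 8)(2 7 3)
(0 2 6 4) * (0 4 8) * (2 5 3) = (0 5 3 2 6 8) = [5, 1, 6, 2, 4, 3, 8, 7, 0]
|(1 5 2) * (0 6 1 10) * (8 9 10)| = |(0 6 1 5 2 8 9 10)| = 8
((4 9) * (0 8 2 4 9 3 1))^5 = (9)(0 1 3 4 2 8)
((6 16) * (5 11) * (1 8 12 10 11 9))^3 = ((1 8 12 10 11 5 9)(6 16))^3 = (1 10 9 12 5 8 11)(6 16)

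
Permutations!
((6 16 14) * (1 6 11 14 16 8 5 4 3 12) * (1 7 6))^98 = ((16)(3 12 7 6 8 5 4)(11 14))^98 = (16)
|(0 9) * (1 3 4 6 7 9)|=7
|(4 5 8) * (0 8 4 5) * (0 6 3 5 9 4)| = |(0 8 9 4 6 3 5)| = 7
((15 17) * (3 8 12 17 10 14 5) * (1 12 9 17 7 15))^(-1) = (1 17 9 8 3 5 14 10 15 7 12)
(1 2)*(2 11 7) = (1 11 7 2) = [0, 11, 1, 3, 4, 5, 6, 2, 8, 9, 10, 7]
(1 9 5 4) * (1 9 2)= (1 2)(4 9 5)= [0, 2, 1, 3, 9, 4, 6, 7, 8, 5]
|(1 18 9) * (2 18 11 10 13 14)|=|(1 11 10 13 14 2 18 9)|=8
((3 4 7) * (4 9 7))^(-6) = ((3 9 7))^(-6) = (9)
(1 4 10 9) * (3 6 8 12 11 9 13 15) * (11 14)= (1 4 10 13 15 3 6 8 12 14 11 9)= [0, 4, 2, 6, 10, 5, 8, 7, 12, 1, 13, 9, 14, 15, 11, 3]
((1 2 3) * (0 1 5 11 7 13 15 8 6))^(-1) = ((0 1 2 3 5 11 7 13 15 8 6))^(-1) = (0 6 8 15 13 7 11 5 3 2 1)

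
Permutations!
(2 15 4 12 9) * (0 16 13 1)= [16, 0, 15, 3, 12, 5, 6, 7, 8, 2, 10, 11, 9, 1, 14, 4, 13]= (0 16 13 1)(2 15 4 12 9)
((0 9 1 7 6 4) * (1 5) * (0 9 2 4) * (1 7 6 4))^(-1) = ((0 2 1 6)(4 9 5 7))^(-1) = (0 6 1 2)(4 7 5 9)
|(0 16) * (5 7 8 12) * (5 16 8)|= 4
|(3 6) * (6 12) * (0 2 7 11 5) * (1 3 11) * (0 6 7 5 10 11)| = |(0 2 5 6)(1 3 12 7)(10 11)| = 4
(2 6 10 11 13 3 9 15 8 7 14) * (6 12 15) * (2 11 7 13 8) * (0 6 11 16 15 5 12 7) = (0 6 10)(2 7 14 16 15)(3 9 11 8 13)(5 12) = [6, 1, 7, 9, 4, 12, 10, 14, 13, 11, 0, 8, 5, 3, 16, 2, 15]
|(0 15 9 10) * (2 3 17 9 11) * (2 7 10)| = |(0 15 11 7 10)(2 3 17 9)| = 20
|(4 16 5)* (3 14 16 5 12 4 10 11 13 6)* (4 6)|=|(3 14 16 12 6)(4 5 10 11 13)|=5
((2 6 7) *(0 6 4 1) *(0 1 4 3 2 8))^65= ((0 6 7 8)(2 3))^65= (0 6 7 8)(2 3)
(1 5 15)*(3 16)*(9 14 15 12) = (1 5 12 9 14 15)(3 16) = [0, 5, 2, 16, 4, 12, 6, 7, 8, 14, 10, 11, 9, 13, 15, 1, 3]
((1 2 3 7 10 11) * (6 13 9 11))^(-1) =(1 11 9 13 6 10 7 3 2)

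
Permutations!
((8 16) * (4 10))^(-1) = (4 10)(8 16)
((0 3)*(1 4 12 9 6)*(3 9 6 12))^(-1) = ((0 9 12 6 1 4 3))^(-1) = (0 3 4 1 6 12 9)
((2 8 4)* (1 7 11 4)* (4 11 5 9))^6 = (11)(1 8 2 4 9 5 7)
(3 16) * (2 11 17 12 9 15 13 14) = (2 11 17 12 9 15 13 14)(3 16) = [0, 1, 11, 16, 4, 5, 6, 7, 8, 15, 10, 17, 9, 14, 2, 13, 3, 12]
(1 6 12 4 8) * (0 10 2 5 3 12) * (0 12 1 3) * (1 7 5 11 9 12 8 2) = (0 10 1 6 8 3 7 5)(2 11 9 12 4) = [10, 6, 11, 7, 2, 0, 8, 5, 3, 12, 1, 9, 4]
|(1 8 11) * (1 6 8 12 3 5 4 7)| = 6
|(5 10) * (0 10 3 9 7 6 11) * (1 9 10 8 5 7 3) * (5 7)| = 5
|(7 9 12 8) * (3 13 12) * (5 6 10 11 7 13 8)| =10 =|(3 8 13 12 5 6 10 11 7 9)|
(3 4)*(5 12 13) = (3 4)(5 12 13) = [0, 1, 2, 4, 3, 12, 6, 7, 8, 9, 10, 11, 13, 5]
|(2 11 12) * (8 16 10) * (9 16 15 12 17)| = 9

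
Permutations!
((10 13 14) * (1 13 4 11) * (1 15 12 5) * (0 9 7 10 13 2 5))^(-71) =(0 9 7 10 4 11 15 12)(1 2 5)(13 14)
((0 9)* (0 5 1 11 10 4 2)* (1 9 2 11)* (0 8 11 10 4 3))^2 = (0 8 4 3 2 11 10)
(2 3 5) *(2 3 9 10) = [0, 1, 9, 5, 4, 3, 6, 7, 8, 10, 2] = (2 9 10)(3 5)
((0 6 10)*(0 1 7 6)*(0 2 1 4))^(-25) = (0 7 4 1 10 2 6)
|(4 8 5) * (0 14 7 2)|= 12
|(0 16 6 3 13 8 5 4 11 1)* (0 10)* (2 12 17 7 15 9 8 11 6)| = |(0 16 2 12 17 7 15 9 8 5 4 6 3 13 11 1 10)| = 17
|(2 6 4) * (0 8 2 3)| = 6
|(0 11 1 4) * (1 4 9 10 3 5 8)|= |(0 11 4)(1 9 10 3 5 8)|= 6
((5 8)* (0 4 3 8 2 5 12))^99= (0 12 8 3 4)(2 5)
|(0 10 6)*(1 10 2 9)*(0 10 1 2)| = 2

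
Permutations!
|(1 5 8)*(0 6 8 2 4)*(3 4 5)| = |(0 6 8 1 3 4)(2 5)| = 6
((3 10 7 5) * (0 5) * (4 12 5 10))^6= (3 12)(4 5)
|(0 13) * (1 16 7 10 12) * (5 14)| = |(0 13)(1 16 7 10 12)(5 14)| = 10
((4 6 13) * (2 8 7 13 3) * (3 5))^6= (2 5 4 7)(3 6 13 8)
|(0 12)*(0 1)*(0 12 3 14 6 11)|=|(0 3 14 6 11)(1 12)|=10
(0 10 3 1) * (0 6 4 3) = (0 10)(1 6 4 3) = [10, 6, 2, 1, 3, 5, 4, 7, 8, 9, 0]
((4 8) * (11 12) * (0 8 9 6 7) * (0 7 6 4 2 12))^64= ((0 8 2 12 11)(4 9))^64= (0 11 12 2 8)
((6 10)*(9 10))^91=(6 9 10)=((6 9 10))^91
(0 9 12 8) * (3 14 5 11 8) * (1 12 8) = (0 9 8)(1 12 3 14 5 11) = [9, 12, 2, 14, 4, 11, 6, 7, 0, 8, 10, 1, 3, 13, 5]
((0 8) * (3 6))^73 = ((0 8)(3 6))^73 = (0 8)(3 6)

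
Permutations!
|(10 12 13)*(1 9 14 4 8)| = |(1 9 14 4 8)(10 12 13)| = 15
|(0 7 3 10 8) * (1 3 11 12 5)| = |(0 7 11 12 5 1 3 10 8)| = 9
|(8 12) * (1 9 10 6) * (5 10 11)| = |(1 9 11 5 10 6)(8 12)| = 6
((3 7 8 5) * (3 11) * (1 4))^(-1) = (1 4)(3 11 5 8 7)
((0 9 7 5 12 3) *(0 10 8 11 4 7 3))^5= ((0 9 3 10 8 11 4 7 5 12))^5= (0 11)(3 7)(4 9)(5 10)(8 12)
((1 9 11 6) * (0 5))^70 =(1 11)(6 9)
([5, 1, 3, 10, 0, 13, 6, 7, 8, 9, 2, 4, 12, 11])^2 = [13, 1, 10, 2, 5, 11, 6, 7, 8, 9, 3, 0, 12, 4]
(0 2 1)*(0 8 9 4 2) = [0, 8, 1, 3, 2, 5, 6, 7, 9, 4] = (1 8 9 4 2)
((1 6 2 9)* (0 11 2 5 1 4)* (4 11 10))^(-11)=(0 10 4)(1 6 5)(2 9 11)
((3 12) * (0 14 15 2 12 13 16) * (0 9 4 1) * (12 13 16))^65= (0 1 4 9 16 3 12 13 2 15 14)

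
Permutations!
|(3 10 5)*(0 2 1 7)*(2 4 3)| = |(0 4 3 10 5 2 1 7)| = 8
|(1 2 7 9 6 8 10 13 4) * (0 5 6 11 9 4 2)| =|(0 5 6 8 10 13 2 7 4 1)(9 11)| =10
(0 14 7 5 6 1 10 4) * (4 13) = (0 14 7 5 6 1 10 13 4) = [14, 10, 2, 3, 0, 6, 1, 5, 8, 9, 13, 11, 12, 4, 7]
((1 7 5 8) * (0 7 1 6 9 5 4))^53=(0 4 7)(5 8 6 9)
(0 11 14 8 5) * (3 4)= (0 11 14 8 5)(3 4)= [11, 1, 2, 4, 3, 0, 6, 7, 5, 9, 10, 14, 12, 13, 8]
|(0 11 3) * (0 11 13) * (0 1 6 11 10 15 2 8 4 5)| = 12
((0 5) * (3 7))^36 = (7)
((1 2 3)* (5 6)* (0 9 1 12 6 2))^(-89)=((0 9 1)(2 3 12 6 5))^(-89)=(0 9 1)(2 3 12 6 5)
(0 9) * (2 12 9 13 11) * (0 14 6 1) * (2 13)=(0 2 12 9 14 6 1)(11 13)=[2, 0, 12, 3, 4, 5, 1, 7, 8, 14, 10, 13, 9, 11, 6]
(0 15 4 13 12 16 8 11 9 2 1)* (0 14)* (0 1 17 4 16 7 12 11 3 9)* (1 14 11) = (0 15 16 8 3 9 2 17 4 13 1 11)(7 12) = [15, 11, 17, 9, 13, 5, 6, 12, 3, 2, 10, 0, 7, 1, 14, 16, 8, 4]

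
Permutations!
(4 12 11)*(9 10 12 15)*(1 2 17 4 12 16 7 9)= (1 2 17 4 15)(7 9 10 16)(11 12)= [0, 2, 17, 3, 15, 5, 6, 9, 8, 10, 16, 12, 11, 13, 14, 1, 7, 4]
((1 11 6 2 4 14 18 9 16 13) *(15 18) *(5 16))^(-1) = (1 13 16 5 9 18 15 14 4 2 6 11)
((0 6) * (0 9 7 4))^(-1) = ((0 6 9 7 4))^(-1) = (0 4 7 9 6)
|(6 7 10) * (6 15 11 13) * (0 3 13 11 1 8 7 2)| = |(0 3 13 6 2)(1 8 7 10 15)| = 5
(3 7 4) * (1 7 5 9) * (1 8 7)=(3 5 9 8 7 4)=[0, 1, 2, 5, 3, 9, 6, 4, 7, 8]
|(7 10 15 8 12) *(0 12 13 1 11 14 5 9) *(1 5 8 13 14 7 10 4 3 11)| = |(0 12 10 15 13 5 9)(3 11 7 4)(8 14)| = 28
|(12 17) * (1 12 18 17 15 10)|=4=|(1 12 15 10)(17 18)|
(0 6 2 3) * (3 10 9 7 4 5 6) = [3, 1, 10, 0, 5, 6, 2, 4, 8, 7, 9] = (0 3)(2 10 9 7 4 5 6)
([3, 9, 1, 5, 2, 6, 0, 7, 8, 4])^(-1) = [6, 2, 4, 0, 9, 3, 5, 7, 8, 1]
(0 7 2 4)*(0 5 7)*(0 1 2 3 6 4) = (0 1 2)(3 6 4 5 7) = [1, 2, 0, 6, 5, 7, 4, 3]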